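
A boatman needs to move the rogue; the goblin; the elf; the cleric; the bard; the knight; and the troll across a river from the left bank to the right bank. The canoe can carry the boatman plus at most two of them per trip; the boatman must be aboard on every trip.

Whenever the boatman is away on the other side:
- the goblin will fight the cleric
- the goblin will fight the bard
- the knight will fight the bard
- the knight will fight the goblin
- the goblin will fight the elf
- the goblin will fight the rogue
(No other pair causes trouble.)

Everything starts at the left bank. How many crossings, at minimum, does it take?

11

Counting alone: the boatman can take at most 2 across per trip to the right bank, so moving all 7 needs at least 4 loaded trips out, with a return between consecutive ones — at least 7 crossings.
The safety rule pushes this higher. Following every safe sequence of crossings, the most of the 7 that can be at the right bank as the canoe arrives there on crossings 7, 9 is 5, 6 respectively — never all 7.
So no plan with fewer than 11 crossings exists, and this one achieves 11:
1. Boatman goes to the right bank with the bard and the goblin.
2. Boatman goes back to the left bank with the goblin.
3. Boatman goes to the right bank with the goblin and the rogue.
4. Boatman goes back to the left bank with the goblin.
5. Boatman goes to the right bank with the elf and the goblin.
6. Boatman goes back to the left bank with the goblin.
7. Boatman goes to the right bank with the cleric and the goblin.
8. Boatman goes back to the left bank with the goblin.
9. Boatman goes to the right bank with the goblin and the troll.
10. Boatman goes back to the left bank with the goblin.
11. Boatman goes to the right bank with the goblin and the knight.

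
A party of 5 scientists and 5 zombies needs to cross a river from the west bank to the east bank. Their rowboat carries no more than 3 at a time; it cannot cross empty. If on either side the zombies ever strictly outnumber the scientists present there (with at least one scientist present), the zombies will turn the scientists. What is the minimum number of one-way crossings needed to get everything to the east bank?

11

Counting alone: each trip to the east bank takes at most 3 across and each return brings at least 1 back, so after t trips out (and t−1 returns) at most 3t − (t−1) of the 10 are across; that first reaches 10 at t = 5, so at least 9 crossings are needed.
The safety rule pushes this higher. Following every safe sequence of crossings, the most of the 10 that can be at the east bank as the rowboat arrives there on crossing 9 is 9 — never all 10.
So no plan with fewer than 11 crossings exists, and this one achieves 11:
1. 2 zombies → the east bank.  (the west bank: 5S 3Z; the east bank: 0S 2Z)
2. 1 zombie ← the west bank.  (the west bank: 5S 4Z; the east bank: 0S 1Z)
3. 3 zombies → the east bank.  (the west bank: 5S 1Z; the east bank: 0S 4Z)
4. 1 zombie ← the west bank.  (the west bank: 5S 2Z; the east bank: 0S 3Z)
5. 3 scientists → the east bank.  (the west bank: 2S 2Z; the east bank: 3S 3Z)
6. 1 scientist and 1 zombie ← the west bank.  (the west bank: 3S 3Z; the east bank: 2S 2Z)
7. 3 scientists → the east bank.  (the west bank: 0S 3Z; the east bank: 5S 2Z)
8. 1 zombie ← the west bank.  (the west bank: 0S 4Z; the east bank: 5S 1Z)
9. 2 zombies → the east bank.  (the west bank: 0S 2Z; the east bank: 5S 3Z)
10. 1 zombie ← the west bank.  (the west bank: 0S 3Z; the east bank: 5S 2Z)
11. 3 zombies → the east bank.  (the west bank: 0S 0Z; the east bank: 5S 5Z)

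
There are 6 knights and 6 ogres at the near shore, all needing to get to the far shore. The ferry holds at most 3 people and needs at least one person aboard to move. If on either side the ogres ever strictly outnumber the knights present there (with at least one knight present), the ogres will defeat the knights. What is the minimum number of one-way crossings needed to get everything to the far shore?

impossible

Following every safe sequence of crossings from the start, the most of the 12 that can be at the far shore as the ferry arrives there on crossings 1, 3, 5 is 3, 5, 6 respectively; the best ever achieved is 6 of 12.
From crossing 7 on, no configuration arises that was not already reachable earlier: only 17 distinct safe configurations (who is on which side, and where the ferry is) can ever be reached, none of them has everyone across, and every continuation just revisits them. They are: 0 knights + 0 ogres across (ferry back at the start); 0 knights + 1 ogre across (ferry there); 0 knights + 1 ogre across (ferry back at the start); 0 knights + 2 ogres across (ferry there); 0 knights + 2 ogres across (ferry back at the start); 0 knights + 3 ogres across (ferry there); 0 knights + 3 ogres across (ferry back at the start); 0 knights + 4 ogres across (ferry there); 0 knights + 4 ogres across (ferry back at the start); 0 knights + 5 ogres across (ferry there); 0 knights + 5 ogres across (ferry back at the start); 0 knights + 6 ogres across (ferry there); 1 knight + 1 ogre across (ferry there); 1 knight + 1 ogre across (ferry back at the start); 2 knights + 2 ogres across (ferry there); 2 knights + 2 ogres across (ferry back at the start); 3 knights + 3 ogres across (ferry there). So no valid plan exists.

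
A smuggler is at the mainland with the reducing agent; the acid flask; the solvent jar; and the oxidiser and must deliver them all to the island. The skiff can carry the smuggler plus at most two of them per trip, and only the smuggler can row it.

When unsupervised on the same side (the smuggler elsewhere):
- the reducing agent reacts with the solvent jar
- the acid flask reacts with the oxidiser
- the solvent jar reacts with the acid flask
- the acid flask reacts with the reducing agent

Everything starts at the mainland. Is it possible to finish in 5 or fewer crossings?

Yes

Yes — this plan uses 5 crossings (≤ 5):
1. Smuggler goes to the island with the acid flask and the reducing agent.
2. Smuggler goes back to the mainland with the reducing agent.
3. Smuggler goes to the island with the oxidiser and the reducing agent.
4. Smuggler goes back to the mainland with the acid flask.
5. Smuggler goes to the island with the acid flask and the solvent jar.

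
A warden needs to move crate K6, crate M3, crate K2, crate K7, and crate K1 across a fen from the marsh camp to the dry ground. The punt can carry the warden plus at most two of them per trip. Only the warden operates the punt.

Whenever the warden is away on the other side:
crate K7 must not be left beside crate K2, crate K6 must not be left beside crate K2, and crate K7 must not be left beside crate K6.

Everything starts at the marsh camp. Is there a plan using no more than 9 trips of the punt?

Yes

Yes — this plan uses 7 crossings (≤ 9):
1. Warden goes to the dry ground with crate K2 and crate K6.
2. Warden goes back to the marsh camp with crate K6.
3. Warden goes to the dry ground with crate K6 and crate M3.
4. Warden goes back to the marsh camp with crate K6.
5. Warden goes to the dry ground with crate K1 and crate K6.
6. Warden goes back to the marsh camp with crate K6.
7. Warden goes to the dry ground with crate K6 and crate K7.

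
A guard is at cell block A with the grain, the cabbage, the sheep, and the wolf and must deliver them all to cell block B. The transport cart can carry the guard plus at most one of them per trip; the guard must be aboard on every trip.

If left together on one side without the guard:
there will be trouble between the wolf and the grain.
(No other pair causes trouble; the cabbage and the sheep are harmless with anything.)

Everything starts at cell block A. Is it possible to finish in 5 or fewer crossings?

No

Counting alone: the guard can take at most 1 across per trip to cell block B, so moving all 4 needs at least 4 loaded trips out, with a return between consecutive ones — at least 7 crossings.
Since 5 < 7, 5 crossings cannot be enough. (The shortest complete plan in fact takes 7:)
1. Guard goes to cell block B with the grain.  [cell block A: the cabbage, the sheep, the wolf | cell block B: the grain]
2. Guard goes back to cell block A alone.  [cell block A: the cabbage, the sheep, the wolf | cell block B: the grain]
3. Guard goes to cell block B with the cabbage.  [cell block A: the sheep, the wolf | cell block B: the cabbage, the grain]
4. Guard goes back to cell block A alone.  [cell block A: the sheep, the wolf | cell block B: the cabbage, the grain]
5. Guard goes to cell block B with the sheep.  [cell block A: the wolf | cell block B: the cabbage, the grain, the sheep]
6. Guard goes back to cell block A alone.  [cell block A: the wolf | cell block B: the cabbage, the grain, the sheep]
7. Guard goes to cell block B with the wolf.  [cell block A: — | cell block B: the cabbage, the grain, the sheep, the wolf]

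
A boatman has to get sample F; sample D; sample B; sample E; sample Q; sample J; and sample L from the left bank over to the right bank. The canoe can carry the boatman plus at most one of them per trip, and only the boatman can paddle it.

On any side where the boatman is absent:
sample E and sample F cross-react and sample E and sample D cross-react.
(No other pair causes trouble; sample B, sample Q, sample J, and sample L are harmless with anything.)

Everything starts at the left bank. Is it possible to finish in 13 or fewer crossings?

Counting alone: the boatman can take at most 1 across per trip to the right bank, so moving all 7 needs at least 7 loaded trips out, with a return between consecutive ones — at least 13 crossings.
The safety rule pushes this higher. Following every safe sequence of crossings, the most of the 7 that can be at the right bank as the canoe arrives there on crossing 13 is 6 — never all 7.
So the move cannot be finished within 13 crossings. (The shortest complete plan takes 15:)
1. Boatman goes to the right bank with sample E.
2. Boatman goes back to the left bank alone.
3. Boatman goes to the right bank with sample F.
4. Boatman goes back to the left bank with sample E.
5. Boatman goes to the right bank with sample D.
6. Boatman goes back to the left bank alone.
7. Boatman goes to the right bank with sample B.
8. Boatman goes back to the left bank alone.
9. Boatman goes to the right bank with sample Q.
10. Boatman goes back to the left bank alone.
11. Boatman goes to the right bank with sample J.
12. Boatman goes back to the left bank alone.
13. Boatman goes to the right bank with sample L.
14. Boatman goes back to the left bank alone.
15. Boatman goes to the right bank with sample E.

No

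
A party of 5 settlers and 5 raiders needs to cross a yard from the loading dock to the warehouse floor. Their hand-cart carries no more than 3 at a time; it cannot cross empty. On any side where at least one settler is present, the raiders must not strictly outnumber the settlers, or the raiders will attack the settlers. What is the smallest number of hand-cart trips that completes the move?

11

Counting alone: each trip to the warehouse floor takes at most 3 across and each return brings at least 1 back, so after t trips out (and t−1 returns) at most 3t − (t−1) of the 10 are across; that first reaches 10 at t = 5, so at least 9 crossings are needed.
The safety rule pushes this higher. Following every safe sequence of crossings, the most of the 10 that can be at the warehouse floor as the hand-cart arrives there on crossing 9 is 9 — never all 10.
So no plan with fewer than 11 crossings exists, and this one achieves 11:
1. 2 raiders → the warehouse floor.  (the loading dock: 5S 3R; the warehouse floor: 0S 2R)
2. 1 raider ← the loading dock.  (the loading dock: 5S 4R; the warehouse floor: 0S 1R)
3. 3 raiders → the warehouse floor.  (the loading dock: 5S 1R; the warehouse floor: 0S 4R)
4. 1 raider ← the loading dock.  (the loading dock: 5S 2R; the warehouse floor: 0S 3R)
5. 3 settlers → the warehouse floor.  (the loading dock: 2S 2R; the warehouse floor: 3S 3R)
6. 1 settler and 1 raider ← the loading dock.  (the loading dock: 3S 3R; the warehouse floor: 2S 2R)
7. 3 settlers → the warehouse floor.  (the loading dock: 0S 3R; the warehouse floor: 5S 2R)
8. 1 raider ← the loading dock.  (the loading dock: 0S 4R; the warehouse floor: 5S 1R)
9. 2 raiders → the warehouse floor.  (the loading dock: 0S 2R; the warehouse floor: 5S 3R)
10. 1 raider ← the loading dock.  (the loading dock: 0S 3R; the warehouse floor: 5S 2R)
11. 3 raiders → the warehouse floor.  (the loading dock: 0S 0R; the warehouse floor: 5S 5R)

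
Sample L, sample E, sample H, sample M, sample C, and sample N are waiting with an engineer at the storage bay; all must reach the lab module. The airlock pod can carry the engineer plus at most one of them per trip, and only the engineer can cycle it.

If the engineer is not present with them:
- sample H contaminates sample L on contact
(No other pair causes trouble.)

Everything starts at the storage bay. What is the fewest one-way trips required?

Counting alone: the engineer can take at most 1 across per trip to the lab module, so moving all 6 needs at least 6 loaded trips out, with a return between consecutive ones — at least 11 crossings.
The plan below uses exactly 11 crossings, so it is optimal:
1. Engineer goes to the lab module with sample L.
2. Engineer goes back to the storage bay alone.
3. Engineer goes to the lab module with sample E.
4. Engineer goes back to the storage bay alone.
5. Engineer goes to the lab module with sample M.
6. Engineer goes back to the storage bay alone.
7. Engineer goes to the lab module with sample C.
8. Engineer goes back to the storage bay alone.
9. Engineer goes to the lab module with sample N.
10. Engineer goes back to the storage bay alone.
11. Engineer goes to the lab module with sample H.

11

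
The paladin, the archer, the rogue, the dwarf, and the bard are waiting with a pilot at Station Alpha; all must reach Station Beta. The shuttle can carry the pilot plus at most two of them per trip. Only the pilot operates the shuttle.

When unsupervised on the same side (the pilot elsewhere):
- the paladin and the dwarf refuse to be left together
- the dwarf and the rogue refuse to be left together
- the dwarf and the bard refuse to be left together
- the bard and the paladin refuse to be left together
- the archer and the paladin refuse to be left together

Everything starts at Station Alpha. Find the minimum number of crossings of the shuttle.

Counting alone: the pilot can take at most 2 across per trip to Station Beta, so moving all 5 needs at least 3 loaded trips out, with a return between consecutive ones — at least 5 crossings.
The safety rule pushes this higher. Following every safe sequence of crossings, the most of the 5 that can be at Station Beta as the shuttle arrives there on crossing 5 is 4 — never all 5.
So no plan with fewer than 7 crossings exists, and this one achieves 7:
1. Pilot goes to Station Beta with the dwarf and the paladin.
2. Pilot goes back to Station Alpha with the paladin.
3. Pilot goes to Station Beta with the archer and the paladin.
4. Pilot goes back to Station Alpha with the paladin.
5. Pilot goes to Station Beta with the bard and the rogue.
6. Pilot goes back to Station Alpha with the dwarf.
7. Pilot goes to Station Beta with the dwarf and the paladin.

7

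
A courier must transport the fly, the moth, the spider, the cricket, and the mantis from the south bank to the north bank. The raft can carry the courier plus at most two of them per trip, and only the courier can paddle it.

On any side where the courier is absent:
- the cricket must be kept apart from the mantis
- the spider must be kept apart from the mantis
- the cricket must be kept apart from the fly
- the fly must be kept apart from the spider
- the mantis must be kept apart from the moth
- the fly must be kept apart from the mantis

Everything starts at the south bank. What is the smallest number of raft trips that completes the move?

Counting alone: the courier can take at most 2 across per trip to the north bank, so moving all 5 needs at least 3 loaded trips out, with a return between consecutive ones — at least 5 crossings.
The safety rule pushes this higher. Following every safe sequence of crossings, the most of the 5 that can be at the north bank as the raft arrives there on crossing 5 is 4 — never all 5.
So no plan with fewer than 7 crossings exists, and this one achieves 7:
1. Courier goes to the north bank with the fly and the mantis.
2. Courier goes back to the south bank with the fly.
3. Courier goes to the north bank with the fly and the moth.
4. Courier goes back to the south bank with the mantis.
5. Courier goes to the north bank with the cricket and the spider.
6. Courier goes back to the south bank with the fly.
7. Courier goes to the north bank with the fly and the mantis.

7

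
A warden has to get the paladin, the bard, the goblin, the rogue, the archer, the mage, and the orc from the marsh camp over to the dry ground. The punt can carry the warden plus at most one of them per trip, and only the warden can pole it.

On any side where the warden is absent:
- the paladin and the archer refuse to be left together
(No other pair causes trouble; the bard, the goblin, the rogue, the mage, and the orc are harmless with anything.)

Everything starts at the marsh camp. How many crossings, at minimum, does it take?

Counting alone: the warden can take at most 1 across per trip to the dry ground, so moving all 7 needs at least 7 loaded trips out, with a return between consecutive ones — at least 13 crossings.
The plan below uses exactly 13 crossings, so it is optimal:
1. Warden goes to the dry ground with the paladin.  [the marsh camp: the archer, the bard, the goblin, the mage, the orc, the rogue | the dry ground: the paladin]
2. Warden goes back to the marsh camp alone.  [the marsh camp: the archer, the bard, the goblin, the mage, the orc, the rogue | the dry ground: the paladin]
3. Warden goes to the dry ground with the bard.  [the marsh camp: the archer, the goblin, the mage, the orc, the rogue | the dry ground: the bard, the paladin]
4. Warden goes back to the marsh camp alone.  [the marsh camp: the archer, the goblin, the mage, the orc, the rogue | the dry ground: the bard, the paladin]
5. Warden goes to the dry ground with the goblin.  [the marsh camp: the archer, the mage, the orc, the rogue | the dry ground: the bard, the goblin, the paladin]
6. Warden goes back to the marsh camp alone.  [the marsh camp: the archer, the mage, the orc, the rogue | the dry ground: the bard, the goblin, the paladin]
7. Warden goes to the dry ground with the rogue.  [the marsh camp: the archer, the mage, the orc | the dry ground: the bard, the goblin, the paladin, the rogue]
8. Warden goes back to the marsh camp alone.  [the marsh camp: the archer, the mage, the orc | the dry ground: the bard, the goblin, the paladin, the rogue]
9. Warden goes to the dry ground with the mage.  [the marsh camp: the archer, the orc | the dry ground: the bard, the goblin, the mage, the paladin, the rogue]
10. Warden goes back to the marsh camp alone.  [the marsh camp: the archer, the orc | the dry ground: the bard, the goblin, the mage, the paladin, the rogue]
11. Warden goes to the dry ground with the orc.  [the marsh camp: the archer | the dry ground: the bard, the goblin, the mage, the orc, the paladin, the rogue]
12. Warden goes back to the marsh camp alone.  [the marsh camp: the archer | the dry ground: the bard, the goblin, the mage, the orc, the paladin, the rogue]
13. Warden goes to the dry ground with the archer.  [the marsh camp: — | the dry ground: the archer, the bard, the goblin, the mage, the orc, the paladin, the rogue]

13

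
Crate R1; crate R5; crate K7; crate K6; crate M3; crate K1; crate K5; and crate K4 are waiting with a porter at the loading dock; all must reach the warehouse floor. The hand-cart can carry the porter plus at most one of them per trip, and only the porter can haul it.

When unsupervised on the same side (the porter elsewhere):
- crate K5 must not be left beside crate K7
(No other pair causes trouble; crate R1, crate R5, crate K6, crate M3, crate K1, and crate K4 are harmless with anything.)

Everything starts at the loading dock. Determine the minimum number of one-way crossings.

15

Counting alone: the porter can take at most 1 across per trip to the warehouse floor, so moving all 8 needs at least 8 loaded trips out, with a return between consecutive ones — at least 15 crossings.
The plan below uses exactly 15 crossings, so it is optimal:
1. Porter goes to the warehouse floor with crate K7.  [the loading dock: crate K1, crate K4, crate K5, crate K6, crate M3, crate R1, crate R5 | the warehouse floor: crate K7]
2. Porter goes back to the loading dock alone.  [the loading dock: crate K1, crate K4, crate K5, crate K6, crate M3, crate R1, crate R5 | the warehouse floor: crate K7]
3. Porter goes to the warehouse floor with crate R1.  [the loading dock: crate K1, crate K4, crate K5, crate K6, crate M3, crate R5 | the warehouse floor: crate K7, crate R1]
4. Porter goes back to the loading dock alone.  [the loading dock: crate K1, crate K4, crate K5, crate K6, crate M3, crate R5 | the warehouse floor: crate K7, crate R1]
5. Porter goes to the warehouse floor with crate R5.  [the loading dock: crate K1, crate K4, crate K5, crate K6, crate M3 | the warehouse floor: crate K7, crate R1, crate R5]
6. Porter goes back to the loading dock alone.  [the loading dock: crate K1, crate K4, crate K5, crate K6, crate M3 | the warehouse floor: crate K7, crate R1, crate R5]
7. Porter goes to the warehouse floor with crate K6.  [the loading dock: crate K1, crate K4, crate K5, crate M3 | the warehouse floor: crate K6, crate K7, crate R1, crate R5]
8. Porter goes back to the loading dock alone.  [the loading dock: crate K1, crate K4, crate K5, crate M3 | the warehouse floor: crate K6, crate K7, crate R1, crate R5]
9. Porter goes to the warehouse floor with crate M3.  [the loading dock: crate K1, crate K4, crate K5 | the warehouse floor: crate K6, crate K7, crate M3, crate R1, crate R5]
10. Porter goes back to the loading dock alone.  [the loading dock: crate K1, crate K4, crate K5 | the warehouse floor: crate K6, crate K7, crate M3, crate R1, crate R5]
11. Porter goes to the warehouse floor with crate K1.  [the loading dock: crate K4, crate K5 | the warehouse floor: crate K1, crate K6, crate K7, crate M3, crate R1, crate R5]
12. Porter goes back to the loading dock alone.  [the loading dock: crate K4, crate K5 | the warehouse floor: crate K1, crate K6, crate K7, crate M3, crate R1, crate R5]
13. Porter goes to the warehouse floor with crate K4.  [the loading dock: crate K5 | the warehouse floor: crate K1, crate K4, crate K6, crate K7, crate M3, crate R1, crate R5]
14. Porter goes back to the loading dock alone.  [the loading dock: crate K5 | the warehouse floor: crate K1, crate K4, crate K6, crate K7, crate M3, crate R1, crate R5]
15. Porter goes to the warehouse floor with crate K5.  [the loading dock: — | the warehouse floor: crate K1, crate K4, crate K5, crate K6, crate K7, crate M3, crate R1, crate R5]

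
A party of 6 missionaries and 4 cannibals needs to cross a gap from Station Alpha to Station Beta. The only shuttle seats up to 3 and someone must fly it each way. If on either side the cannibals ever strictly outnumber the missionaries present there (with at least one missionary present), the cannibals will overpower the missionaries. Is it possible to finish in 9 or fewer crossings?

Yes — this plan uses 9 crossings (≤ 9):
1. 2 cannibals → Station Beta.  (Station Alpha: 6M 2C; Station Beta: 0M 2C)
2. 1 cannibal ← Station Alpha.  (Station Alpha: 6M 3C; Station Beta: 0M 1C)
3. 3 cannibals → Station Beta.  (Station Alpha: 6M 0C; Station Beta: 0M 4C)
4. 1 cannibal ← Station Alpha.  (Station Alpha: 6M 1C; Station Beta: 0M 3C)
5. 3 missionaries → Station Beta.  (Station Alpha: 3M 1C; Station Beta: 3M 3C)
6. 1 cannibal ← Station Alpha.  (Station Alpha: 3M 2C; Station Beta: 3M 2C)
7. 1 missionary and 2 cannibals → Station Beta.  (Station Alpha: 2M 0C; Station Beta: 4M 4C)
8. 1 cannibal ← Station Alpha.  (Station Alpha: 2M 1C; Station Beta: 4M 3C)
9. 2 missionaries and 1 cannibal → Station Beta.  (Station Alpha: 0M 0C; Station Beta: 6M 4C)

Yes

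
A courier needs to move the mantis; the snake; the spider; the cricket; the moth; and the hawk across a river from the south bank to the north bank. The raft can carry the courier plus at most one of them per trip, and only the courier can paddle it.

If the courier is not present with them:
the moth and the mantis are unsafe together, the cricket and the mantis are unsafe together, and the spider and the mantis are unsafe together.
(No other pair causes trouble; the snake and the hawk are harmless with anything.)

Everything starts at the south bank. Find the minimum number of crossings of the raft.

Following every safe sequence of crossings from the start, the most of the 6 that can be at the north bank as the raft arrives there on crossings 1, 3, 5, 7 is 1, 2, 3, 4 respectively; the best ever achieved is 4 of 6.
From crossing 9 on, no configuration arises that was not already reachable earlier: only 36 distinct safe configurations (who is on which side, and where the raft is) can ever be reached, none of them has everyone across, and every continuation just revisits them. So no valid plan exists.

impossible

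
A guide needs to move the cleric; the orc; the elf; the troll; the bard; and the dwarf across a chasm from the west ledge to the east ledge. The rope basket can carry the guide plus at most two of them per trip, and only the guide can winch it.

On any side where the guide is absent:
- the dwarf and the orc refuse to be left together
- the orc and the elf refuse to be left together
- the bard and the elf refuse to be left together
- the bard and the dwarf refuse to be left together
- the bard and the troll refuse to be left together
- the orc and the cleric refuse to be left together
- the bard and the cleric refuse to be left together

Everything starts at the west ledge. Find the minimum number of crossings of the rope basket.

Counting alone: the guide can take at most 2 across per trip to the east ledge, so moving all 6 needs at least 3 loaded trips out, with a return between consecutive ones — at least 5 crossings.
The safety rule pushes this higher. Following every safe sequence of crossings, the most of the 6 that can be at the east ledge as the rope basket arrives there on crossing 5 is 4 — never all 6.
So no plan with fewer than 7 crossings exists, and this one achieves 7:
1. Guide goes to the east ledge with the bard and the orc.  [the west ledge: the cleric, the dwarf, the elf, the troll | the east ledge: the bard, the orc]
2. Guide goes back to the west ledge alone.  [the west ledge: the cleric, the dwarf, the elf, the troll | the east ledge: the bard, the orc]
3. Guide goes to the east ledge with the cleric and the elf.  [the west ledge: the dwarf, the troll | the east ledge: the bard, the cleric, the elf, the orc]
4. Guide goes back to the west ledge with the bard and the orc.  [the west ledge: the bard, the dwarf, the orc, the troll | the east ledge: the cleric, the elf]
5. Guide goes to the east ledge with the dwarf and the troll.  [the west ledge: the bard, the orc | the east ledge: the cleric, the dwarf, the elf, the troll]
6. Guide goes back to the west ledge alone.  [the west ledge: the bard, the orc | the east ledge: the cleric, the dwarf, the elf, the troll]
7. Guide goes to the east ledge with the bard and the orc.  [the west ledge: — | the east ledge: the bard, the cleric, the dwarf, the elf, the orc, the troll]

7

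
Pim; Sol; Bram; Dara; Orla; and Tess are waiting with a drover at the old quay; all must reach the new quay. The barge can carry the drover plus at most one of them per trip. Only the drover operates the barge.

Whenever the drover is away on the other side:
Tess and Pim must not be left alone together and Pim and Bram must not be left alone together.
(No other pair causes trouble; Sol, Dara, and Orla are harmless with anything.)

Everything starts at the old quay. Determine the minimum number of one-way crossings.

13

Counting alone: the drover can take at most 1 across per trip to the new quay, so moving all 6 needs at least 6 loaded trips out, with a return between consecutive ones — at least 11 crossings.
The safety rule pushes this higher. Following every safe sequence of crossings, the most of the 6 that can be at the new quay as the barge arrives there on crossing 11 is 5 — never all 6.
So no plan with fewer than 13 crossings exists, and this one achieves 13:
1. Drover goes to the new quay with Pim.
2. Drover goes back to the old quay alone.
3. Drover goes to the new quay with Sol.
4. Drover goes back to the old quay alone.
5. Drover goes to the new quay with Bram.
6. Drover goes back to the old quay with Pim.
7. Drover goes to the new quay with Tess.
8. Drover goes back to the old quay alone.
9. Drover goes to the new quay with Dara.
10. Drover goes back to the old quay alone.
11. Drover goes to the new quay with Orla.
12. Drover goes back to the old quay alone.
13. Drover goes to the new quay with Pim.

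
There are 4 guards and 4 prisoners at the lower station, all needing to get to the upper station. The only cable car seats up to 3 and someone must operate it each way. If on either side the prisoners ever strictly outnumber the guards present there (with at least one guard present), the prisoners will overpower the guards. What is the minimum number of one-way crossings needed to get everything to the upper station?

Counting alone: each trip to the upper station takes at most 3 across and each return brings at least 1 back, so after t trips out (and t−1 returns) at most 3t − (t−1) of the 8 are across; that first reaches 8 at t = 4, so at least 7 crossings are needed.
The safety rule pushes this higher. Following every safe sequence of crossings, the most of the 8 that can be at the upper station as the cable car arrives there on crossing 7 is 7 — never all 8.
So no plan with fewer than 9 crossings exists, and this one achieves 9:
1. 2 prisoners → the upper station.  (the lower station: 4G 2P; the upper station: 0G 2P)
2. 1 prisoner ← the lower station.  (the lower station: 4G 3P; the upper station: 0G 1P)
3. 3 prisoners → the upper station.  (the lower station: 4G 0P; the upper station: 0G 4P)
4. 1 prisoner ← the lower station.  (the lower station: 4G 1P; the upper station: 0G 3P)
5. 3 guards → the upper station.  (the lower station: 1G 1P; the upper station: 3G 3P)
6. 1 guard and 1 prisoner ← the lower station.  (the lower station: 2G 2P; the upper station: 2G 2P)
7. 2 guards → the upper station.  (the lower station: 0G 2P; the upper station: 4G 2P)
8. 1 prisoner ← the lower station.  (the lower station: 0G 3P; the upper station: 4G 1P)
9. 3 prisoners → the upper station.  (the lower station: 0G 0P; the upper station: 4G 4P)

9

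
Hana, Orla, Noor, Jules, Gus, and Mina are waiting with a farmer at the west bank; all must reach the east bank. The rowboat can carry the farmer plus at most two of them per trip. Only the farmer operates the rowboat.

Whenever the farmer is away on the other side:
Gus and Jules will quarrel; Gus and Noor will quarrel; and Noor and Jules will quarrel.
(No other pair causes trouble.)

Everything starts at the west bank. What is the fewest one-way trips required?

9

Counting alone: the farmer can take at most 2 across per trip to the east bank, so moving all 6 needs at least 3 loaded trips out, with a return between consecutive ones — at least 5 crossings.
The safety rule pushes this higher. Following every safe sequence of crossings, the most of the 6 that can be at the east bank as the rowboat arrives there on crossings 5, 7 is 4, 5 respectively — never all 6.
So no plan with fewer than 9 crossings exists, and this one achieves 9:
1. Farmer goes to the east bank with Jules and Noor.  [the west bank: Gus, Hana, Mina, Orla | the east bank: Jules, Noor]
2. Farmer goes back to the west bank with Noor.  [the west bank: Gus, Hana, Mina, Noor, Orla | the east bank: Jules]
3. Farmer goes to the east bank with Hana and Noor.  [the west bank: Gus, Mina, Orla | the east bank: Hana, Jules, Noor]
4. Farmer goes back to the west bank with Noor.  [the west bank: Gus, Mina, Noor, Orla | the east bank: Hana, Jules]
5. Farmer goes to the east bank with Noor and Orla.  [the west bank: Gus, Mina | the east bank: Hana, Jules, Noor, Orla]
6. Farmer goes back to the west bank with Noor.  [the west bank: Gus, Mina, Noor | the east bank: Hana, Jules, Orla]
7. Farmer goes to the east bank with Mina and Noor.  [the west bank: Gus | the east bank: Hana, Jules, Mina, Noor, Orla]
8. Farmer goes back to the west bank with Noor.  [the west bank: Gus, Noor | the east bank: Hana, Jules, Mina, Orla]
9. Farmer goes to the east bank with Gus and Noor.  [the west bank: — | the east bank: Gus, Hana, Jules, Mina, Noor, Orla]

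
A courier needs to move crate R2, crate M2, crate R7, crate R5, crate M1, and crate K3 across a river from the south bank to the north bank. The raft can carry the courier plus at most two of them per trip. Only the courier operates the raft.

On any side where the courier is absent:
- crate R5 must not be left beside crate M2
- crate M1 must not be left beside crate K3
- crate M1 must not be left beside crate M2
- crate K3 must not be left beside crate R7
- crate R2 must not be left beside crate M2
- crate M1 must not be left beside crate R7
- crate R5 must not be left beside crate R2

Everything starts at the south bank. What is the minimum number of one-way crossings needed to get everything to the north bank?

impossible

Whatever the first load, the items left behind include a forbidden pair without the courier. No opening move is safe, so no plan exists.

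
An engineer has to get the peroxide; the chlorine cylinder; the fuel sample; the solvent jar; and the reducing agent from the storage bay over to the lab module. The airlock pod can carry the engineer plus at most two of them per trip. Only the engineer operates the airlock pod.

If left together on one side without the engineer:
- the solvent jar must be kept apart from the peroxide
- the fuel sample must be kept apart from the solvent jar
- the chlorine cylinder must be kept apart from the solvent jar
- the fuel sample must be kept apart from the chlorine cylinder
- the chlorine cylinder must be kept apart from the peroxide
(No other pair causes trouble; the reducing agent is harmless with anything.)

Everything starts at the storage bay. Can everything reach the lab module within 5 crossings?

No

Counting alone: the engineer can take at most 2 across per trip to the lab module, so moving all 5 needs at least 3 loaded trips out, with a return between consecutive ones — at least 5 crossings.
The safety rule pushes this higher. Following every safe sequence of crossings, the most of the 5 that can be at the lab module as the airlock pod arrives there on crossing 5 is 4 — never all 5.
So the move cannot be finished within 5 crossings. (The shortest complete plan takes 7:)
1. Engineer goes to the lab module with the chlorine cylinder and the solvent jar.
2. Engineer goes back to the storage bay with the chlorine cylinder.
3. Engineer goes to the lab module with the fuel sample and the peroxide.
4. Engineer goes back to the storage bay with the solvent jar.
5. Engineer goes to the lab module with the chlorine cylinder and the reducing agent.
6. Engineer goes back to the storage bay with the chlorine cylinder.
7. Engineer goes to the lab module with the chlorine cylinder and the solvent jar.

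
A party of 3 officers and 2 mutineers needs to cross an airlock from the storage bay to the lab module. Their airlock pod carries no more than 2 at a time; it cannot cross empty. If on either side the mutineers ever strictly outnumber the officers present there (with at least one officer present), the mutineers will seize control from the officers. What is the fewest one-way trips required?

Counting alone: each trip to the lab module takes at most 2 across and each return brings at least 1 back, so after t trips out (and t−1 returns) at most 2t − (t−1) of the 5 are across; that first reaches 5 at t = 4, so at least 7 crossings are needed.
The plan below uses exactly 7 crossings, so it is optimal:
1. 2 mutineers → the lab module.  (the storage bay: 3O 0M; the lab module: 0O 2M)
2. 1 mutineer ← the storage bay.  (the storage bay: 3O 1M; the lab module: 0O 1M)
3. 2 officers → the lab module.  (the storage bay: 1O 1M; the lab module: 2O 1M)
4. 1 officer ← the storage bay.  (the storage bay: 2O 1M; the lab module: 1O 1M)
5. 1 officer and 1 mutineer → the lab module.  (the storage bay: 1O 0M; the lab module: 2O 2M)
6. 1 mutineer ← the storage bay.  (the storage bay: 1O 1M; the lab module: 2O 1M)
7. 1 officer and 1 mutineer → the lab module.  (the storage bay: 0O 0M; the lab module: 3O 2M)

7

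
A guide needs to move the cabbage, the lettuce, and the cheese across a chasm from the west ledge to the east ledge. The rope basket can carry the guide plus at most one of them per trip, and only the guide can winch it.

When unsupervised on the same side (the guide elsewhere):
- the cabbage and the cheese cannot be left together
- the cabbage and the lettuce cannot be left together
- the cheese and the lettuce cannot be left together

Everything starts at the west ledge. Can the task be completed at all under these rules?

Whatever the first load, the items left behind include a forbidden pair without the guide. No opening move is safe, so no plan exists.

No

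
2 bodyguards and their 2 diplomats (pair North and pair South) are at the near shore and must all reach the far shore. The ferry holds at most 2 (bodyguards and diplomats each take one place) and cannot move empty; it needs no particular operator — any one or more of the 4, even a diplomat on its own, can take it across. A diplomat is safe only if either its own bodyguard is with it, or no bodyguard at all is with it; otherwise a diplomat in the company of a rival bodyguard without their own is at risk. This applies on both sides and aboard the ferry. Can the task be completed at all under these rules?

Yes

1. bodyguard North and diplomat North cross → the far shore.
2. bodyguard North crosses ← the near shore.
3. bodyguard North and bodyguard South cross → the far shore.
4. bodyguard South crosses ← the near shore.
5. bodyguard South and diplomat South cross → the far shore.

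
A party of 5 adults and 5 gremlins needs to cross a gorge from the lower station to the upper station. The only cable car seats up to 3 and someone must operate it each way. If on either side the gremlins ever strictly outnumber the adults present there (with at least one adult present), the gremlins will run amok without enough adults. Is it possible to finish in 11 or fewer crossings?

Yes

Yes — this plan uses 11 crossings (≤ 11):
1. 2 gremlins → the upper station.  (the lower station: 5A 3G; the upper station: 0A 2G)
2. 1 gremlin ← the lower station.  (the lower station: 5A 4G; the upper station: 0A 1G)
3. 3 gremlins → the upper station.  (the lower station: 5A 1G; the upper station: 0A 4G)
4. 1 gremlin ← the lower station.  (the lower station: 5A 2G; the upper station: 0A 3G)
5. 3 adults → the upper station.  (the lower station: 2A 2G; the upper station: 3A 3G)
6. 1 adult and 1 gremlin ← the lower station.  (the lower station: 3A 3G; the upper station: 2A 2G)
7. 3 adults → the upper station.  (the lower station: 0A 3G; the upper station: 5A 2G)
8. 1 gremlin ← the lower station.  (the lower station: 0A 4G; the upper station: 5A 1G)
9. 2 gremlins → the upper station.  (the lower station: 0A 2G; the upper station: 5A 3G)
10. 1 gremlin ← the lower station.  (the lower station: 0A 3G; the upper station: 5A 2G)
11. 3 gremlins → the upper station.  (the lower station: 0A 0G; the upper station: 5A 5G)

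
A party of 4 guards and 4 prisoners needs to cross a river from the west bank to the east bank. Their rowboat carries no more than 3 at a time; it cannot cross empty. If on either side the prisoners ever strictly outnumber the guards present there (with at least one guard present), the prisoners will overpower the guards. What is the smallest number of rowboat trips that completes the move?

Counting alone: each trip to the east bank takes at most 3 across and each return brings at least 1 back, so after t trips out (and t−1 returns) at most 3t − (t−1) of the 8 are across; that first reaches 8 at t = 4, so at least 7 crossings are needed.
The safety rule pushes this higher. Following every safe sequence of crossings, the most of the 8 that can be at the east bank as the rowboat arrives there on crossing 7 is 7 — never all 8.
So no plan with fewer than 9 crossings exists, and this one achieves 9:
1. 2 prisoners → the east bank.  (the west bank: 4G 2P; the east bank: 0G 2P)
2. 1 prisoner ← the west bank.  (the west bank: 4G 3P; the east bank: 0G 1P)
3. 3 prisoners → the east bank.  (the west bank: 4G 0P; the east bank: 0G 4P)
4. 1 prisoner ← the west bank.  (the west bank: 4G 1P; the east bank: 0G 3P)
5. 3 guards → the east bank.  (the west bank: 1G 1P; the east bank: 3G 3P)
6. 1 guard and 1 prisoner ← the west bank.  (the west bank: 2G 2P; the east bank: 2G 2P)
7. 2 guards → the east bank.  (the west bank: 0G 2P; the east bank: 4G 2P)
8. 1 prisoner ← the west bank.  (the west bank: 0G 3P; the east bank: 4G 1P)
9. 3 prisoners → the east bank.  (the west bank: 0G 0P; the east bank: 4G 4P)

9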